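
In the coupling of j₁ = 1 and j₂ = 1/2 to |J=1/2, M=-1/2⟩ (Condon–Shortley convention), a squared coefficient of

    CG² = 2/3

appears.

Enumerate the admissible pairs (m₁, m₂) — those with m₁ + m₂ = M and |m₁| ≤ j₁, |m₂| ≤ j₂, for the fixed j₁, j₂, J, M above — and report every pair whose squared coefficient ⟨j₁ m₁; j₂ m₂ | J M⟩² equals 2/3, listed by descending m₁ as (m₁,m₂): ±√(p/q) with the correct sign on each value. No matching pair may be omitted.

(-1,1/2): −√(2/3)

Admissible pairs with m₁+m₂ = M = -1/2: (-1,1/2), (0,-1/2)
  (m₁,m₂)=(0,-1/2): CG² = 1/3, CG = +√(1/3)
  (m₁,m₂)=(-1,1/2): CG² = 2/3, CG = −√(2/3)   ← matches the target
Pairs with CG² = 2/3: (-1,1/2): −√(2/3)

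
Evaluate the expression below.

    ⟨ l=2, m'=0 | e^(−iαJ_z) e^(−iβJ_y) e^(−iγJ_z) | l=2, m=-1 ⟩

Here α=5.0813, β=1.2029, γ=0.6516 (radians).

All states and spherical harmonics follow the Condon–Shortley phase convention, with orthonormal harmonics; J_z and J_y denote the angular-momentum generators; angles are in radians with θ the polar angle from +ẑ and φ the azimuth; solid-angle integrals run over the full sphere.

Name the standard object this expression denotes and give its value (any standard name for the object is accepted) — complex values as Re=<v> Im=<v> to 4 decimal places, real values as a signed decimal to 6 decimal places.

Wigner D-matrix element, Re=-0.3268 Im=-0.2493

This is a Wigner D-matrix element — the rotation-matrix element ⟨l m'| R(α,β,γ) |l m⟩ in the angular-momentum basis.
D^2_{0,-1}(5.0813,1.2029,0.6516) = e^{-i·0·5.0813}·d^2_{0,-1}(1.2029)·e^{-i·-1·0.6516}. Compute d first:
Half-angle: c=0.824516, s=0.565839. N=√(2·2·1·6)=4.898979
The bounds max(0,m−m')=0 and min(l+m,l−m')=1 give 2 terms
  k=0: (−1)^1·4.8990/(2)·0.8245^3·0.5658^1 = -0.776901
  k=1: (−1)^2·4.8990/(2)·0.8245^1·0.5658^3 = +0.365892
d^2_{0,-1}(1.2029) = -0.776901 +0.365892 = -0.411009
Phases: e^{-i·(0)·5.0813}=+1.000000+0.000000i, e^{-i·(-1)·0.6516}=+0.795114+0.606459i ⇒ D=-0.326799-0.249260i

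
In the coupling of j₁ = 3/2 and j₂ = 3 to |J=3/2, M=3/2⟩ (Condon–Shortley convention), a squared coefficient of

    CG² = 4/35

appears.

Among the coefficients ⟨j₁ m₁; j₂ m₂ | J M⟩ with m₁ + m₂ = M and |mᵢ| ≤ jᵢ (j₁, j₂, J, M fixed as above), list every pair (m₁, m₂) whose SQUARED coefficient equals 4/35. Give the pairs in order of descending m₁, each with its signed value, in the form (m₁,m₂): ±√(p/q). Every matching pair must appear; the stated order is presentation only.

Admissible pairs with m₁+m₂ = M = 3/2: (-3/2,3), (-1/2,2), (1/2,1), (3/2,0)
  (m₁,m₂)=(3/2,0): CG² = 1/35, CG = +√(1/35)
  (m₁,m₂)=(1/2,1): CG² = 4/35, CG = −√(4/35)   ← matches the target
  (m₁,m₂)=(-1/2,2): CG² = 2/7, CG = +√(2/7)
  (m₁,m₂)=(-3/2,3): CG² = 4/7, CG = −√(4/7)
Pairs with CG² = 4/35: (1/2,1): −√(4/35)

(1/2,1): −√(4/35)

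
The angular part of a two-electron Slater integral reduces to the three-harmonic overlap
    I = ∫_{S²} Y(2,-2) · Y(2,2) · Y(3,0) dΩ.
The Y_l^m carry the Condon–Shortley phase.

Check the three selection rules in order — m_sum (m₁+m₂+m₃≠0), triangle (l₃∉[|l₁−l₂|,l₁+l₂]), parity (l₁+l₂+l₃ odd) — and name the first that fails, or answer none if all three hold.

parity

Σmᵢ = 0  ✓
l₃∈[|l₁−l₂|,l₁+l₂]=[0,4], have l₃=3  ✓
Σlᵢ = 7 ⇒ odd  ✗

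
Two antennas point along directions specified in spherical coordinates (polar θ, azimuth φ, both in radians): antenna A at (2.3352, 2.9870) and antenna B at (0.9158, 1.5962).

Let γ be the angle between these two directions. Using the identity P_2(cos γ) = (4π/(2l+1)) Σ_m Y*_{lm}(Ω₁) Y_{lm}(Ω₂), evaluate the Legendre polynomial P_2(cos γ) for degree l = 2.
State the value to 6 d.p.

Summing Y*_{l m}(θ₁,φ₁)·Y_{l m}(θ₂,φ₂) over m ∈ [−2, 2]; prefactor 4π/(2·2+1) = 2.513274:
  [-2]  conj(Y_{2,-2})(Ω₁) = (0.191702, -0.061235) ; Y_{2,-2}(Ω₂) = (-0.242625, 0.012338) ; Δ = (-0.045756, 0.017222)
  [-1]  conj(Y_{2,-1})(Ω₁) = (0.381331, -0.059425) ; Y_{2,-1}(Ω₂) = (-0.009480, -0.373091) ; Δ = (-0.025786, -0.141708)
  [+0]  conj(Y_{2,0})(Ω₁) = (0.137837, -0.000000) ; Y_{2,0}(Ω₂) = (0.035707, 0.000000) ; Δ = (0.004922, 0.000000)
  [+1]  conj(Y_{2,1})(Ω₁) = (-0.381331, -0.059425) ; Y_{2,1}(Ω₂) = (0.009480, -0.373091) ; Δ = (-0.025786, 0.141708)
  [+2]  conj(Y_{2,2})(Ω₁) = (0.191702, 0.061235) ; Y_{2,2}(Ω₂) = (-0.242625, -0.012338) ; Δ = (-0.045756, -0.017222)
Total Σ_m = (-0.138163, 0.000000). Multiply by 2.513274: (-0.347241, 0.000000). P_2(cos γ) = -0.347241

-0.347241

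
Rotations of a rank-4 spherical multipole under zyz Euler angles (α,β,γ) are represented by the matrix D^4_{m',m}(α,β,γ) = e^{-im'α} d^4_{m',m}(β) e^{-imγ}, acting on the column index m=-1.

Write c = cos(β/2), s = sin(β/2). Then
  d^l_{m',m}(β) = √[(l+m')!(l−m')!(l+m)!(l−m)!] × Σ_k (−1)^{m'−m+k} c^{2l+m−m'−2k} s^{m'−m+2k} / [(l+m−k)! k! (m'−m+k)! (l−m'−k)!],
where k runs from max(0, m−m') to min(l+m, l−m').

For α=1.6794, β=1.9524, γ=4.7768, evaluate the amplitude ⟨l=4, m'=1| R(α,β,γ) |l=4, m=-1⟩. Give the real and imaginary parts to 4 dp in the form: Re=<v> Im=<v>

Re=-0.1201 Im=0.0053

Split into d^4_{1,-1}(β=1.9524) × two z-phases.
Half-angle: c=0.560174, s=0.828375. N=√(120·6·6·120)=720.000000
k: max(0,(-1)−(1))=0 … min(4+(-1),4−(1))=3
  k=0: (−1)^2·720.0000/(72)·0.5602^6·0.8284^2 = +0.212028
  k=1: (−1)^3·720.0000/(24)·0.5602^4·0.8284^4 = -1.390982
  k=2: (−1)^4·720.0000/(48)·0.5602^2·0.8284^6 = +1.520893
  k=3: (−1)^5·720.0000/(720)·0.5602^0·0.8284^8 = -0.221725
d^4_{1,-1}(1.9524) = +0.212028 -1.390982 +1.520893 -0.221725 = +0.120214
Attach z-rotation phases: D = e^{-i(1)(1.6794)}·(+0.120214)·e^{-i(-1)(4.7768)} = -0.120097+0.005311i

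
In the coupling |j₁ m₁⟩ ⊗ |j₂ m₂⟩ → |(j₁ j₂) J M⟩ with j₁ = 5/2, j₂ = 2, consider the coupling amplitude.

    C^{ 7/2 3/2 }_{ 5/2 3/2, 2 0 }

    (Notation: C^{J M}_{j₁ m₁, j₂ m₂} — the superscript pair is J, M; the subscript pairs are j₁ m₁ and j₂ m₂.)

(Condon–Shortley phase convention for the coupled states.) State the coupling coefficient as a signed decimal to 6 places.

triangle: 1!·4!·3!/9! = 144/362880
(j±m)!: 4!·1!·2!·2!·5!·2! = 23040
prefactor² = (2J+1)·Δ·N² = 512/7
  k=0: +1/(0!·1!·1!·2!·3!·1!) = 1/12
  k=1: −1/(1!·0!·0!·1!·4!·2!) = -1/48
Σ = 1/16  ⇒  CG² = 512/7·(1/16)² = 2/7
CG = +√(2/7) = +0.534522

+0.534522  (= +√(2/7))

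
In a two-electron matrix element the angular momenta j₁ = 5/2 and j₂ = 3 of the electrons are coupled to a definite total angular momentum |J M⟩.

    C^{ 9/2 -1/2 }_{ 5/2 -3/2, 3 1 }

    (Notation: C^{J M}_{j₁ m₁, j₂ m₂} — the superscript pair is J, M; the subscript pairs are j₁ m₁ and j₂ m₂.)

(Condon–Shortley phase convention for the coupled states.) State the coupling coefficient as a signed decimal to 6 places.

−√(35/99) = -0.594588

triangle: 1!*4!*5!/11! = 2880/39916800
(j±m)!: 1!*4!*4!*2!*4!*5! = 3317760
prefactor² = (2J+1)*Δ*N² = 184320/77
  k=0: +1/(0!*1!*4!*4!*0!*1!) = 1/576
  k=1: −1/(1!*0!*3!*3!*1!*2!) = -1/72
Σ = -7/576  ⇒  CG² = 184320/77*(-7/576)² = 35/99
CG = −√(35/99) = -0.594588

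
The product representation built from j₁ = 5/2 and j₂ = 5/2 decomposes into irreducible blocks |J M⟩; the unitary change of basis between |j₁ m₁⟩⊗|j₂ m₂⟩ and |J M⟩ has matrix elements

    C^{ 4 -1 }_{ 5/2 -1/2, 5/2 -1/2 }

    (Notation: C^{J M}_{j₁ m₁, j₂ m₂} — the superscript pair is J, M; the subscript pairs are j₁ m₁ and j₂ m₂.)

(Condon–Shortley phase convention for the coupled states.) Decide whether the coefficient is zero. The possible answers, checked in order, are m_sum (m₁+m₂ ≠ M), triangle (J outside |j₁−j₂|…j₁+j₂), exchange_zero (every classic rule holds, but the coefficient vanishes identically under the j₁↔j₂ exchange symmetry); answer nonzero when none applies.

m-sum: m₁+m₂ = -1/2+(-1/2) = -1, M = -1  ✓
triangle: |j₁−j₂| = 0 ≤ J = 4 ≤ j₁+j₂ = 5  ✓
exchange: j₁=j₂ and m₁=m₂, and (−1)^(j₁+j₂−J) = (−1)^1 = −1 forces ⟨j₁m₁;j₂m₂|JM⟩ = −⟨j₂m₂;j₁m₁|JM⟩ = −⟨j₁m₁;j₂m₂|JM⟩ ⇒ the coefficient vanishes identically
Racah sum check: Σ_k collapses to 0 ⇒ CG = 0

exchange_zero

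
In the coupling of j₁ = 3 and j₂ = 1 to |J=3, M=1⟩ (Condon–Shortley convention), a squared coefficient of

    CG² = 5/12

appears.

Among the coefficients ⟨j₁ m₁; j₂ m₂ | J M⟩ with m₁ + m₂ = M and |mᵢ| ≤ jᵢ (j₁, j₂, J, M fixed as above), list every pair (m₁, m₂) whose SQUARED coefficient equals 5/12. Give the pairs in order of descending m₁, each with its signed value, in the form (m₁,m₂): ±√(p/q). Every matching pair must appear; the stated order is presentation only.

Admissible pairs with m₁+m₂ = M = 1: (0,1), (1,0), (2,-1)
  (m₁,m₂)=(2,-1): CG² = 5/12, CG = +√(5/12)   ← matches the target
  (m₁,m₂)=(1,0): CG² = 1/12, CG = +√(1/12)
  (m₁,m₂)=(0,1): CG² = 1/2, CG = −√(1/2)
Pairs with CG² = 5/12: (2,-1): +√(5/12)

(2,-1): +√(5/12)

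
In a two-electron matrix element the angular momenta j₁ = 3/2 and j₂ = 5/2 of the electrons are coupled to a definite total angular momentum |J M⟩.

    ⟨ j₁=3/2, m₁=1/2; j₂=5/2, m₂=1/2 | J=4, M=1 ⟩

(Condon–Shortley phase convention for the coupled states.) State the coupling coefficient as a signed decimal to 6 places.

+0.731925

triangle: 0!×3!×5!/9! = 720/362880
(j±m)!: 2!×1!×3!×2!×5!×3! = 17280
prefactor² = (2J+1)×Δ×N² = 2160/7
  k=0: +1/(0!×0!×1!×3!×2!×2!) = 1/24
Σ = 1/24  ⇒  CG² = 2160/7×(1/24)² = 15/28
CG = +√(15/28) = +0.731925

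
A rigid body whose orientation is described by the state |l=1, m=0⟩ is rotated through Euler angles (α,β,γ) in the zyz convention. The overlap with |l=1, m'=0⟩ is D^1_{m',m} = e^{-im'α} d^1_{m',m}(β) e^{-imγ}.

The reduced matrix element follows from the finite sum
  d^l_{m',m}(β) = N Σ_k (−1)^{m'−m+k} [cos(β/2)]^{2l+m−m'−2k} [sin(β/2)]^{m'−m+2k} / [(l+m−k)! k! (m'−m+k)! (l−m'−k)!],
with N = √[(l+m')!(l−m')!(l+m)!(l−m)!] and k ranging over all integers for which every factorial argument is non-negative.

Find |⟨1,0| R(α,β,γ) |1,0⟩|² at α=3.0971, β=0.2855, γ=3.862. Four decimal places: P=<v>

P=0.9207

Split into d^1_{0,0}(β=0.2855) × two z-phases.
With c≡cos(β/2)=0.989829 and s≡sin(β/2)=0.142266, N=[1·1·1·1]^{1/2}=1.000000
Admissible k: 0..1 (factorial args all ≥0)
  k=0: (−1)^0·1.0000/(1)·0.9898^2·0.1423^0 = +0.979760
  k=1: (−1)^1·1.0000/(1)·0.9898^0·0.1423^2 = -0.020240
d^1_{0,0}(0.2855) = +0.979760 -0.020240 = +0.959521
|D^1_{0,0}|² = |d^1_{0,0}(β)|² = (+0.959521)² = 0.920680 (the z-rotation phases have unit modulus)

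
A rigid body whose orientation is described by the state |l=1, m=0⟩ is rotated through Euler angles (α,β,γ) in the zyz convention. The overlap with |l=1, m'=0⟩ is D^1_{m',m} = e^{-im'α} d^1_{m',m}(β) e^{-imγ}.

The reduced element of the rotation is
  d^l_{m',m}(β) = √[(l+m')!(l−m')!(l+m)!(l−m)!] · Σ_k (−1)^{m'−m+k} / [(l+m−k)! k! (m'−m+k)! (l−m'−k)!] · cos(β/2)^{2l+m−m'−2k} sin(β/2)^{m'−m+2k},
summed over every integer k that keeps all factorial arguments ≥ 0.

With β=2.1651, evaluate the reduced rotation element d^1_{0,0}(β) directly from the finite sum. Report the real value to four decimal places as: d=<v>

d=-0.5599

d^1_{0,0}(β=2.1651) via the finite sum:
Half-angle: c=0.469078, s=0.883157. N=√(1·1·1·1)=1.000000
Admissible k: 0..1 (factorial args all ≥0)
  k=0: (−1)^0·1.0000/(1)·0.4691^2·0.8832^0 = +0.220034
  k=1: (−1)^1·1.0000/(1)·0.4691^0·0.8832^2 = -0.779966
d^1_{0,0}(2.1651) = +0.220034 -0.779966 = -0.559932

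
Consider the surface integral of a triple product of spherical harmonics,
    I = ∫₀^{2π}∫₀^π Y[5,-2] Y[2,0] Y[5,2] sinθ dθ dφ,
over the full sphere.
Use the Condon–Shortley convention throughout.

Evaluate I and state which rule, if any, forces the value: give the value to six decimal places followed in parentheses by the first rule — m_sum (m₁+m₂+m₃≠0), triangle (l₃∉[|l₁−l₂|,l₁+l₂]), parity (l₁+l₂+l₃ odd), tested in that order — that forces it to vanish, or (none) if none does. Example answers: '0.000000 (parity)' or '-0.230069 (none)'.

Rules hold: Σm=0, L=12 even, 3≤5≤7.
N = 11·5·11 = 605
Δ = 2!·8!·2!/13! = 1/38610
Racah Σ t=0..2: t=0:+1/2880 t=1:−1/576 t=2:+1/2880 = -1/960
⇒ 3j(5 2 5; 0 0 0)² = 10/429, sgn +1
Racah Σ t=0..2: t=0:+1/20160 t=1:−1/1440 t=2:+1/2880 = -1/3360
⇒ 3j(5 2 5; -2 0 2)² = 6/715, sgn +1
4πI² = N·(3j₀)²·(3jₘ)² = 20/169
I = +1·√(0.118343/4π) = 0.09704356
No selection rule forces the value: the integral is nonzero (none).

0.097044 (none)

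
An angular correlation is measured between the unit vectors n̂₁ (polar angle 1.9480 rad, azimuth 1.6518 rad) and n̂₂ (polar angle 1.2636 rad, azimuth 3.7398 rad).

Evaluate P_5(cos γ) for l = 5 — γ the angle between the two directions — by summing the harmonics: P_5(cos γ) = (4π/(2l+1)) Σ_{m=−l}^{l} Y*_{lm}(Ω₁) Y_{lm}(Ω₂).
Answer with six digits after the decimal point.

0.027078

Expand P_5 via completeness: Σ_{m} conj(Y_{5,m}) at Ω₁ times Y_{5,m} at Ω₂ —
  term(m=-5) = -0.062093+0.100021i   from Y*(Ω₁)=-0.127024+0.296287i, Y(Ω₂)=+0.361066+0.054775i
  term(m=-4) = +0.070680+0.129990i   from Y*(Ω₁)=-0.382851-0.128581i, Y(Ω₂)=-0.268374-0.249397i
  term(m=-3) = -0.003258-0.000063i   from Y*(Ω₁)=+0.014780-0.059618i, Y(Ω₂)=-0.011774-0.051722i
  term(m=-2) = +0.055248-0.092927i   from Y*(Ω₁)=-0.315766-0.051609i, Y(Ω₂)=-0.123566+0.314487i
  term(m=-1) = -0.002410-0.004236i   from Y*(Ω₁)=+0.012355-0.152186i, Y(Ω₂)=+0.026376-0.017976i
  term(m=+0) = -0.092631-0.000000i   from Y*(Ω₁)=-0.287018-0.000000i, Y(Ω₂)=+0.322737+0.000000i
  term(m=+1) = -0.002410+0.004236i   from Y*(Ω₁)=-0.012355-0.152186i, Y(Ω₂)=-0.026376-0.017976i
  term(m=+2) = +0.055248+0.092927i   from Y*(Ω₁)=-0.315766+0.051609i, Y(Ω₂)=-0.123566-0.314487i
  term(m=+3) = -0.003258+0.000063i   from Y*(Ω₁)=-0.014780-0.059618i, Y(Ω₂)=+0.011774-0.051722i
  term(m=+4) = +0.070680-0.129990i   from Y*(Ω₁)=-0.382851+0.128581i, Y(Ω₂)=-0.268374+0.249397i
  term(m=+5) = -0.062093-0.100021i   from Y*(Ω₁)=+0.127024+0.296287i, Y(Ω₂)=-0.361066+0.054775i
Σ over m = +0.023703-0.000000i; ×(4π/11) → +0.027078-0.000000i. Real part: 0.027078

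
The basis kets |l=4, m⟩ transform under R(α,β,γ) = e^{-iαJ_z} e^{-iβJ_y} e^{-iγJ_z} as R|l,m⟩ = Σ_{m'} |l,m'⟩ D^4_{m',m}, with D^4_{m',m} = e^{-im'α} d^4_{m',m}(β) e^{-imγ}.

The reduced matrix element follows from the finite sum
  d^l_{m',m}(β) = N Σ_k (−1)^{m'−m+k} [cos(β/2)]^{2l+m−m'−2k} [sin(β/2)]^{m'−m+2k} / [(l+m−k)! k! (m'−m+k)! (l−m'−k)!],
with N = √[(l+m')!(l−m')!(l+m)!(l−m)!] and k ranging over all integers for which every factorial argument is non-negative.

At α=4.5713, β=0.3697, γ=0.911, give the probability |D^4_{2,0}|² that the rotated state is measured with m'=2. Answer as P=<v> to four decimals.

Split into d^4_{2,0}(β=0.3697) × two z-phases.
Half-angle: c=0.982964, s=0.183799. N=√(720·2·24·24)=910.735966
k: max(0,(0)−(2))=0 … min(4+(0),4−(2))=2
  k=0: (−1)^2·910.7360/(96)·0.9830^6·0.1838^2 = +0.289090
  k=1: (−1)^3·910.7360/(36)·0.9830^4·0.1838^4 = -0.026953
  k=2: (−1)^4·910.7360/(96)·0.9830^2·0.1838^6 = +0.000353
d^4_{2,0}(0.3697) = +0.289090 -0.026953 +0.000353 = +0.262490
|D^4_{2,0}|² = |d^4_{2,0}(β)|² = (+0.262490)² = 0.068901 (the z-rotation phases have unit modulus)

P=0.0689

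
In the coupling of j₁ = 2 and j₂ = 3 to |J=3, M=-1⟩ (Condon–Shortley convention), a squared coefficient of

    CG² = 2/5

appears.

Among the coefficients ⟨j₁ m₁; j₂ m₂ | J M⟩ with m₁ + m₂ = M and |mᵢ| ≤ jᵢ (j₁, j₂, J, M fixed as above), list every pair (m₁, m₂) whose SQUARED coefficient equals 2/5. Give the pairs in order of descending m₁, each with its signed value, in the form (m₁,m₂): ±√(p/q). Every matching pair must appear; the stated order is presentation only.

(-2,1): +√(2/5)

Admissible pairs with m₁+m₂ = M = -1: (-2,1), (-1,0), (0,-1), (1,-2), (2,-3)
  (m₁,m₂)=(2,-3): CG² = 1/6, CG = +√(1/6)
  (m₁,m₂)=(1,-2): CG² = 1/4, CG = +√(1/4)
  (m₁,m₂)=(0,-1): CG² = 3/20, CG = −√(3/20)
  (m₁,m₂)=(-1,0): CG² = 1/30, CG = −√(1/30)
  (m₁,m₂)=(-2,1): CG² = 2/5, CG = +√(2/5)   ← matches the target
Pairs with CG² = 2/5: (-2,1): +√(2/5)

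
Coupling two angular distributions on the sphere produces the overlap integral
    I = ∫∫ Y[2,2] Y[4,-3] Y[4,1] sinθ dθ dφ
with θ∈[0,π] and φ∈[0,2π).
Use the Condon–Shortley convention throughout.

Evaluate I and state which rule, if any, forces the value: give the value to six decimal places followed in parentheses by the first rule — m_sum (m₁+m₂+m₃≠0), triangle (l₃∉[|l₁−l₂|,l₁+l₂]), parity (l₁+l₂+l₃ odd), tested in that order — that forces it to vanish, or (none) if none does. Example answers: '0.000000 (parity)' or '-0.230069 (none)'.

Checks pass: Σm=0; 10 even; l₃=4∈[2,6].
(2·2+1)(2·4+1)(2·4+1) = 405
Δ: 2! 2! 6! / 11! → 1/13860
sum: t=0:+1/192 t=1:−1/36 t=2:+1/192 = -5/288
3j²(2 4 4; 0 0 0) = Δ·Π!·Σ² = 20/693  (sign -1)
sum: t=0:+1/480 = 1/480
3j²(2 4 4; 2 -3 1) = Δ·Π!·Σ² = 3/110  (sign -1)
combine: 4πI² = 405·20/693·3/110 = 270/847
take √, sign +1: I = 0.15927046
No selection rule forces the value: the integral is nonzero (none).

0.159270 (none)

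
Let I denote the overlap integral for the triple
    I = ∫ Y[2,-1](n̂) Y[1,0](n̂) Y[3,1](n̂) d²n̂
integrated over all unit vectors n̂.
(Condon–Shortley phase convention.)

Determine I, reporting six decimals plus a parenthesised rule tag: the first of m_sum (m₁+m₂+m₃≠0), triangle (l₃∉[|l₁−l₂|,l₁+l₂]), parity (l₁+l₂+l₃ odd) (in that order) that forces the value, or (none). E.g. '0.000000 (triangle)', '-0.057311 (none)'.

-0.233597 (none)

Checks pass: Σm=0; 6 even; l₃=3∈[1,3].
(2·2+1)(2·1+1)(2·3+1) = 105
Δ: 0! 4! 2! / 7! → 1/105
sum: t=0:+1/4 = 1/4
3j²(2 1 3; 0 0 0) = Δ·Π!·Σ² = 3/35  (sign -1)
sum: t=0:+1/6 = 1/6
3j²(2 1 3; -1 0 1) = Δ·Π!·Σ² = 8/105  (sign +1)
combine: 4πI² = 105·3/35·8/105 = 24/35
take √, sign -1: I = -0.23359668
No selection rule forces the value: the integral is nonzero (none).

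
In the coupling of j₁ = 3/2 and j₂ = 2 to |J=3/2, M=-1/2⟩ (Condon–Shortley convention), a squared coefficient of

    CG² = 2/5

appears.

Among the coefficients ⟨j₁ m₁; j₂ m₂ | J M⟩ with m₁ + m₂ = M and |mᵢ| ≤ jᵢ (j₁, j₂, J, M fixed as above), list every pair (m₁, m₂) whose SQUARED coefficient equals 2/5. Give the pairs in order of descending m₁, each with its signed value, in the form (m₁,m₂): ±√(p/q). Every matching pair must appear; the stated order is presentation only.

(3/2,-2): +√(2/5); (-3/2,1): +√(2/5)

Admissible pairs with m₁+m₂ = M = -1/2: (-3/2,1), (-1/2,0), (1/2,-1), (3/2,-2)
  (m₁,m₂)=(3/2,-2): CG² = 2/5, CG = +√(2/5)   ← matches the target
  (m₁,m₂)=(1/2,-1): CG² = 0/1, CG = 0
  (m₁,m₂)=(-1/2,0): CG² = 1/5, CG = −√(1/5)
  (m₁,m₂)=(-3/2,1): CG² = 2/5, CG = +√(2/5)   ← matches the target
Pairs with CG² = 2/5: (3/2,-2): +√(2/5); (-3/2,1): +√(2/5)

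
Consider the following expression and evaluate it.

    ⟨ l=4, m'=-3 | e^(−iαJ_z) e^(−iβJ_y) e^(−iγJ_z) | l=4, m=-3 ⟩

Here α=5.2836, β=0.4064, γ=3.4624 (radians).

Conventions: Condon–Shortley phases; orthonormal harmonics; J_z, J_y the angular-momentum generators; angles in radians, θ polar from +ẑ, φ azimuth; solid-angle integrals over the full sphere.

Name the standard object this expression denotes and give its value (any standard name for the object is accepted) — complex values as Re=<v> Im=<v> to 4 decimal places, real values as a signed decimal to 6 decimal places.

Wigner D-matrix element, Re=0.2672 Im=0.5318

This is a Wigner D-matrix element — the rotation-matrix element ⟨l m'| R(α,β,γ) |l m⟩ in the angular-momentum basis.
Split into d^4_{-3,-3}(β=0.4064) × two z-phases.
c=cos(0.406400/2)=0.979426, s=sin(0.406400/2)=0.201805; N=√[1·5040·1·5040]=5040.000000
Admissible k: 0..1 (factorial args all ≥0)
  k=0: (−1)^0·5040.0000/(5040)·0.9794^8·0.2018^0 = +0.846784
  k=1: (−1)^1·5040.0000/(720)·0.9794^6·0.2018^2 = -0.251645
d^4_{-3,-3}(0.4064) = +0.846784 -0.251645 = +0.595138
D = (-0.989816-0.142352i)·(+0.595138)·(-0.571534-0.820578i) = +0.267159+0.531804i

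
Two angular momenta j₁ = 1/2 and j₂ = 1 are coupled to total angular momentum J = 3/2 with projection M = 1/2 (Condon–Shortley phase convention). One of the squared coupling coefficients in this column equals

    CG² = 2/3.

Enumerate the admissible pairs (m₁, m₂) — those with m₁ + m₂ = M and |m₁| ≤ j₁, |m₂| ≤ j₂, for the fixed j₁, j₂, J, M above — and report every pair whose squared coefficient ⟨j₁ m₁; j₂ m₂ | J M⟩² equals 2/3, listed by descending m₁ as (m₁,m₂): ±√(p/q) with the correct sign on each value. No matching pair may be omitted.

(1/2,0): +√(2/3)

Admissible pairs with m₁+m₂ = M = 1/2: (-1/2,1), (1/2,0)
  (m₁,m₂)=(1/2,0): CG² = 2/3, CG = +√(2/3)   ← matches the target
  (m₁,m₂)=(-1/2,1): CG² = 1/3, CG = +√(1/3)
Pairs with CG² = 2/3: (1/2,0): +√(2/3)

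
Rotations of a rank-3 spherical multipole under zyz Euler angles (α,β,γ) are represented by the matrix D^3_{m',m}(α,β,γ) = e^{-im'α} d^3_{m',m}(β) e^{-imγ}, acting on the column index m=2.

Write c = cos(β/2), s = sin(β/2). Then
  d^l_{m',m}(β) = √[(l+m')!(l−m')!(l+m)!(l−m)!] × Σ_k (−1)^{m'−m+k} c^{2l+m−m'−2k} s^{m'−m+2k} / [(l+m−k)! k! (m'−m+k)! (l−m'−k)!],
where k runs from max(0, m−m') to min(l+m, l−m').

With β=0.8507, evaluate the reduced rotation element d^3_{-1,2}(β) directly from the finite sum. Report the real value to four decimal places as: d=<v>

d^3_{-1,2}(β=0.8507) via the finite sum:
c=cos(0.850700/2)=0.910894, s=sin(0.850700/2)=0.412640; N=√[2·24·120·1]=75.894664
The bounds max(0,m−m')=3 and min(l+m,l−m')=4 give 2 terms
  k=3: (−1)^0·75.8947/(12)·0.9109^3·0.4126^3 = +0.335851
  k=4: (−1)^1·75.8947/(24)·0.9109^1·0.4126^5 = -0.034461
d^3_{-1,2}(0.8507) = +0.335851 -0.034461 = +0.301391

d=0.3014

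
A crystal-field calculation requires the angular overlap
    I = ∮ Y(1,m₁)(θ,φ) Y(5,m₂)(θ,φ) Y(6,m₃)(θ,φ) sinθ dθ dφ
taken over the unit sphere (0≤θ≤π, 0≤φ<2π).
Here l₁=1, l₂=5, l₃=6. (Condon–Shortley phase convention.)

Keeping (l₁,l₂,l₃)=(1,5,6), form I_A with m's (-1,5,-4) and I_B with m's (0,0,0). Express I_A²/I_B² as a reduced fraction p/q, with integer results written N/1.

1/36

l's match ⇒ only the (l;m) 3-j factors differ between A and B.
A: triangle coeff Δ(1,5,6) = 1/858; Σ_t [0,0]: t=0:+1/7257600 = 1/7257600; (3j)²=1/858 [(1 5 6; -1 5 -4)], sign=+1
B: triangle coeff Δ(1,5,6) = 1/858; Σ_t [0,0]: t=0:+1/14400 = 1/14400; (3j)²=6/143 [(1 5 6; 0 0 0)], sign=+1
I_A²/I_B² = (1/858)/(6/143) = 1/36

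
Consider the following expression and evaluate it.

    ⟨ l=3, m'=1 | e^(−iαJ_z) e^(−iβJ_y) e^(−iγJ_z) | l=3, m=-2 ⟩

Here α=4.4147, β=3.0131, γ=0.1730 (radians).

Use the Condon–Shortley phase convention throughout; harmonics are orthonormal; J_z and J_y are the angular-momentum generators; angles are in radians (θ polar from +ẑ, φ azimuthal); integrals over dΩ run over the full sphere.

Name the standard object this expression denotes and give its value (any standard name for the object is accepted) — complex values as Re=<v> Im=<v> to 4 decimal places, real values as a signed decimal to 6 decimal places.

Wigner D-matrix element, Re=-0.1196 Im=0.1594

This is a Wigner D-matrix element — the rotation-matrix element ⟨l m'| R(α,β,γ) |l m⟩ in the angular-momentum basis.
Split into d^3_{1,-2}(β=3.0131) × two z-phases.
c=cos(3.013100/2)=0.064202, s=sin(3.013100/2)=0.997937; N=√[24·2·1·120]=75.894664
k∈{0,1} keeps every argument non-negative
  k=0: (−1)^3·75.8947/(12)·0.0642^3·0.9979^3 = -0.001663
  k=1: (−1)^4·75.8947/(24)·0.0642^1·0.9979^5 = +0.200939
d^3_{1,-2}(3.0131) = -0.001663 +0.200939 = +0.199276
D = (-0.293312+0.956017i)·(+0.199276)·(+0.940737+0.339138i) = -0.119596+0.159398i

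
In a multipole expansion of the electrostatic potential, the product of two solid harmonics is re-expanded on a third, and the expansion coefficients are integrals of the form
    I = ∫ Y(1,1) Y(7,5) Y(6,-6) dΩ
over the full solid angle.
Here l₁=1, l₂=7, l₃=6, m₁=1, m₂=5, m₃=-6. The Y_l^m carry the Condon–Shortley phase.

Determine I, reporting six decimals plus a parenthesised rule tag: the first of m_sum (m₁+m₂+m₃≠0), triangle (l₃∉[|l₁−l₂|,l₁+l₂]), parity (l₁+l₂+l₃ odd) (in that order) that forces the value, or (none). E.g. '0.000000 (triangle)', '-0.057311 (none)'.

-0.034990 (none)

m-sum 0 ✓  L=14 even ✓  6≤6≤8 ✓
Π(2lᵢ+1) = 3×15×13 = 585
triangle coeff Δ(1,7,6) = 1/1365
Σ_t [1,1]: t=1:−1/518400 = -1/518400
(3j)²=7/195 [(1 7 6; 0 0 0)], sign=-1
Σ_t [0,0]: t=0:+1/958003200 = 1/958003200
(3j)²=1/1365 [(1 7 6; 1 5 -6)], sign=+1
⇒ 4πI² = 1/65
I = (-1)√(1/65/(4π)) = -0.03498955
No selection rule forces the value: the integral is nonzero (none).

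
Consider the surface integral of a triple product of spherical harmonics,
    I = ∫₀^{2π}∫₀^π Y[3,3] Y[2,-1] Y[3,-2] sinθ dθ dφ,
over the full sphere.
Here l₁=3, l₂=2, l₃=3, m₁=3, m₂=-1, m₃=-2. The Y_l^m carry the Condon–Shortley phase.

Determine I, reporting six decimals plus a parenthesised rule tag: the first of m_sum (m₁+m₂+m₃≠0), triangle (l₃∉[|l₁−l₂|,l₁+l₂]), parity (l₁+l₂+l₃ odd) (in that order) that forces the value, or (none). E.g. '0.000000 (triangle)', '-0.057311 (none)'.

Checks pass: Σm=0; 8 even; l₃=3∈[1,5].
(2·3+1)(2·2+1)(2·3+1) = 245
Δ: 2! 4! 2! / 9! → 1/3780
sum: t=0:+1/24 t=1:−1/4 t=2:+1/24 = -1/6
3j²(3 2 3; 0 0 0) = Δ·Π!·Σ² = 4/105  (sign +1)
sum: t=0:+1/48 = 1/48
3j²(3 2 3; 3 -1 -2) = Δ·Π!·Σ² = 5/84  (sign -1)
combine: 4πI² = 245·4/105·5/84 = 5/9
take √, sign -1: I = -0.21026104
No selection rule forces the value: the integral is nonzero (none).

-0.210261 (none)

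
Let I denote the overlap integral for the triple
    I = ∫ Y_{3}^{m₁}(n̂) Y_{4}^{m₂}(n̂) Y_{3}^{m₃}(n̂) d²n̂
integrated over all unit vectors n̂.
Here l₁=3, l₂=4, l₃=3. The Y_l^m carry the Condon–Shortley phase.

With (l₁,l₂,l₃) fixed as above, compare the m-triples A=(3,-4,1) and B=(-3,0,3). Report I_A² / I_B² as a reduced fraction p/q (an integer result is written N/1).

Shared (l₁,l₂,l₃)=(3,4,3): N and (l;000)² cancel in I_A²/I_B².
A: Δ = 4!·2!·4!/11! = 1/34650; Racah Σ t=0..0: t=0:+1/1152 = 1/1152; ⇒ 3j(3 4 3; 3 -4 1)² = 1/33, sgn +1
B: Δ = 4!·2!·4!/11! = 1/34650; Racah Σ t=4..4: t=4:+1/1152 = 1/1152; ⇒ 3j(3 4 3; -3 0 3)² = 1/154, sgn +1
I_A²/I_B² = (1/33)/(1/154) = 14/3

14/3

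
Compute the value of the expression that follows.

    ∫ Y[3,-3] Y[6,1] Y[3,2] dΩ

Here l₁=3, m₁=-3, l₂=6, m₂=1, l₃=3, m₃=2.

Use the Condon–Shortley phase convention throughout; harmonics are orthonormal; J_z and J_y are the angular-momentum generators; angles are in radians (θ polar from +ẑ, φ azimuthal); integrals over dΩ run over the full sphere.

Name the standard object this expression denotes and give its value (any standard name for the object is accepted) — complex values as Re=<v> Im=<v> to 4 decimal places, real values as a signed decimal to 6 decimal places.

Gaunt coefficient, -0.031364

This is a Gaunt coefficient — the integral of a triple product of spherical harmonics over the sphere.
Checks pass: Σm=0; 12 even; l₃=3∈[3,9].
(2·3+1)(2·6+1)(2·3+1) = 637
Δ: 6! 0! 6! / 13! → 1/12012
sum: t=3:−1/1296 = -1/1296
3j²(3 6 3; 0 0 0) = Δ·Π!·Σ² = 100/3003  (sign +1)
sum: t=6:+1/86400 = 1/86400
3j²(3 6 3; -3 1 2) = Δ·Π!·Σ² = 1/1716  (sign -1)
combine: 4πI² = 637·100/3003·1/1716 = 175/14157
take √, sign -1: I = -0.03136379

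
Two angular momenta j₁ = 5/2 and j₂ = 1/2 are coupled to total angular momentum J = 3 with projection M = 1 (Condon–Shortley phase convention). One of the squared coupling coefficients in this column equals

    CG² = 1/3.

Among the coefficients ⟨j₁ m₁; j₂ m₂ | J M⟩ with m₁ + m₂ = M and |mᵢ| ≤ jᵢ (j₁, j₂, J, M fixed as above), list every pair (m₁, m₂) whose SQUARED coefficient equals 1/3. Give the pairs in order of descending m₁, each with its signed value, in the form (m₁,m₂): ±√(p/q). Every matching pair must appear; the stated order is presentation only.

Admissible pairs with m₁+m₂ = M = 1: (1/2,1/2), (3/2,-1/2)
  (m₁,m₂)=(3/2,-1/2): CG² = 1/3, CG = +√(1/3)   ← matches the target
  (m₁,m₂)=(1/2,1/2): CG² = 2/3, CG = +√(2/3)
Pairs with CG² = 1/3: (3/2,-1/2): +√(1/3)

(3/2,-1/2): +√(1/3)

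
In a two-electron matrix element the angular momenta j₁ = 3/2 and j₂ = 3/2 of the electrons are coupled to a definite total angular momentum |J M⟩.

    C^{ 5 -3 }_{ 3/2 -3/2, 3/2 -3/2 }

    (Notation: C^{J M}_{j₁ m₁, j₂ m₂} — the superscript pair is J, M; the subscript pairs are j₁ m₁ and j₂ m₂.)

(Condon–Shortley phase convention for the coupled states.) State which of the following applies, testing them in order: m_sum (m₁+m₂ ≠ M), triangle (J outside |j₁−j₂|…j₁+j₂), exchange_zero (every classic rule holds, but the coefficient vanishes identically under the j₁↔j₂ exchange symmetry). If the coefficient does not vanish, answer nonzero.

triangle

m-sum: m₁+m₂ = -3/2+(-3/2) = -3, M = -3  ✓
triangle: need |j₁−j₂| ≤ J ≤ j₁+j₂, i.e. J ∈ [0, 3]; J = 5 is outside ✗ ⇒ coefficient is 0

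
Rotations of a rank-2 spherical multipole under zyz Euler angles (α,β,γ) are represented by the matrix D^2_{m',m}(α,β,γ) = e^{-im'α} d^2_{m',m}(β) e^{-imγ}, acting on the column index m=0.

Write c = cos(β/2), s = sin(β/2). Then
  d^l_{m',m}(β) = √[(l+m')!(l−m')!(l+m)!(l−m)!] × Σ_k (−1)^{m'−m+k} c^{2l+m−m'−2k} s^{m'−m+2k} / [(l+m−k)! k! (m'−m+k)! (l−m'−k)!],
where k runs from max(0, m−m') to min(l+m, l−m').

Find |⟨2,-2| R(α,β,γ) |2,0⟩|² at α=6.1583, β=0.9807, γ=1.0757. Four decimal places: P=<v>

First d^2_{-2,0}(β=0.9807), then the phase factors e^{-i(-2)α} and e^{-i(0)γ}:
Half-angle: c=0.882168, s=0.470935. N=√(1·24·2·2)=9.797959
The bounds max(0,m−m')=2 and min(l+m,l−m')=2 give 1 term
  k=2: (−1)^0·9.7980/(4)·0.8822^2·0.4709^2 = +0.422766
d^2_{-2,0}(0.9807) = +0.422766
|D^2_{-2,0}|² = |d^2_{-2,0}(β)|² = (+0.422766)² = 0.178731 (the z-rotation phases have unit modulus)

P=0.1787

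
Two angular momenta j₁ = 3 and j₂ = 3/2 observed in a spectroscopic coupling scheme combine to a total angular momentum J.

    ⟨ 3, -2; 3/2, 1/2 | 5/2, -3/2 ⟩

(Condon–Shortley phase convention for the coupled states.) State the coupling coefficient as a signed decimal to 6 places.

+0.267261

√[6·2!4!1!/8! · 1!5!2!1!1!4!] = √(288/7)
  +(−1)^1/∏(1,1,4,1,0,0)! = -1/24  (running -1/24)
  +(−1)^2/∏(2,0,3,0,1,1)! = 1/12  (running 1/24)
⟨..|..⟩ = √(288/7)·(1/24) = +0.267261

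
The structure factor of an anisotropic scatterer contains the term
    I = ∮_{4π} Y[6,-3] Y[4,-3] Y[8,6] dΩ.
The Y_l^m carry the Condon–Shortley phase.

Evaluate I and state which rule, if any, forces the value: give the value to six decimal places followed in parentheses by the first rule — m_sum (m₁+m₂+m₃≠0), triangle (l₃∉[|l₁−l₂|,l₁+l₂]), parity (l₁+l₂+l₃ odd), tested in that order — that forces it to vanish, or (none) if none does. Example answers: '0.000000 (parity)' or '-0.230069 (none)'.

0.068401 (none)

Checks pass: Σm=0; 18 even; l₃=8∈[2,10].
(2·6+1)(2·4+1)(2·8+1) = 1989
Δ: 2! 10! 6! / 19! → 1/23279256
sum: t=0:+1/1658880 t=1:−1/518400 t=2:+1/1658880 = -1/1382400
3j²(6 4 8; 0 0 0) = Δ·Π!·Σ² = 504/46189  (sign -1)
sum: t=0:+1/87091200 t=1:−1/58060800 = -1/174182400
3j²(6 4 8; -3 -3 6) = Δ·Π!·Σ² = 7/2584  (sign -1)
combine: 4πI² = 1989·504/46189·7/2584 = 3969/67507
take √, sign +1: I = 0.06840081
No selection rule forces the value: the integral is nonzero (none).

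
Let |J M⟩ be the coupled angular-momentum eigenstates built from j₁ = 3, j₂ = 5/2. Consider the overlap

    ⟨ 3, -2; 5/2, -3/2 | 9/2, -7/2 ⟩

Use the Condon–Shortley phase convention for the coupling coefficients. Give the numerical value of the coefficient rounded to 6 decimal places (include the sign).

−√(1/99) = -0.100504

j₁+j₂−J=1  J+j₁−j₂=5  J−j₁+j₂=4  j₁+j₂+J+1=11
(j₁±m₁, j₂±m₂, J±M) = (1,5,1,4,1,8)
P² = 921600/11
sum k=0..1:
  [0] +1/720 = 1/720
  [1] −1/576 = -1/576
S = -1/2880
C² = P²·S² = 1/99 ; C = -0.100504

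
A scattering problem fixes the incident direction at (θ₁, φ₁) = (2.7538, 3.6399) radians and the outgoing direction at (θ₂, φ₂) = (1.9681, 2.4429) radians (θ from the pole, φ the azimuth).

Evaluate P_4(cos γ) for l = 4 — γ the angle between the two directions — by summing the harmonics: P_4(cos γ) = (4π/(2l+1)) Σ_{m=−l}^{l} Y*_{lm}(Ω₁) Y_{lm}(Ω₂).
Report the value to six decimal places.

Expand P_4 via completeness: Σ_{m} conj(Y_{4,m}) at Ω₁ times Y_{4,m} at Ω₂ —
  term(m=-4) = +0.000219-0.002887i   from Y*(Ω₁)=-0.003710+0.008253i, Y(Ω₂)=-0.300892+0.108752i
  term(m=-3) = -0.021430-0.010336i   from Y*(Ω₁)=+0.004749+0.062475i, Y(Ω₂)=-0.190417+0.328533i
  term(m=-2) = -0.002395+0.002221i   from Y*(Ω₁)=+0.129882+0.200781i, Y(Ω₂)=+0.002357+0.013455i
  term(m=-1) = -0.059756-0.152347i   from Y*(Ω₁)=+0.436278+0.237382i, Y(Ω₂)=-0.252280-0.211930i
  term(m=+0) = -0.023702+0.000000i   from Y*(Ω₁)=+0.316921-0.000000i, Y(Ω₂)=-0.074789+0.000000i
  term(m=+1) = -0.059756+0.152347i   from Y*(Ω₁)=-0.436278+0.237382i, Y(Ω₂)=+0.252280-0.211930i
  term(m=+2) = -0.002395-0.002221i   from Y*(Ω₁)=+0.129882-0.200781i, Y(Ω₂)=+0.002357-0.013455i
  term(m=+3) = -0.021430+0.010336i   from Y*(Ω₁)=-0.004749+0.062475i, Y(Ω₂)=+0.190417+0.328533i
  term(m=+4) = +0.000219+0.002887i   from Y*(Ω₁)=-0.003710-0.008253i, Y(Ω₂)=-0.300892-0.108752i
Total Σ_m = -0.190427+0.000000i. Multiply by 1.396263: -0.265886+0.000000i. P_4(cos γ) = -0.265886

-0.265886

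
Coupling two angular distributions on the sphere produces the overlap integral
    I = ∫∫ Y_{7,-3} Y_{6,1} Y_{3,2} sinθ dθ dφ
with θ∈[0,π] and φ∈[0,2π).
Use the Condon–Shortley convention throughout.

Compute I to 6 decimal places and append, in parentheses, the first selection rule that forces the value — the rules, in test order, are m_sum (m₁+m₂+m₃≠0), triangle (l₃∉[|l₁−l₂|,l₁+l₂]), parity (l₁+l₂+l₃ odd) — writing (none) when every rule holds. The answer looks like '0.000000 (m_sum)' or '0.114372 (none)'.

Rules hold: Σm=0, L=16 even, 1≤3≤13.
N = 15·13·7 = 1365
Δ = 10!·4!·2!/17! = 1/2042040
Racah Σ t=4..6: t=4:+1/207360 t=5:−1/57600 t=6:+1/207360 = -1/129600
⇒ 3j(7 6 3; 0 0 0)² = 168/12155, sgn +1
Racah Σ t=6..7: t=6:+1/414720 t=7:−1/362880 = -1/2903040
⇒ 3j(7 6 3; -3 1 2)² = 25/68068, sgn +1
4πI² = N·(3j₀)²·(3jₘ)² = 3150/454597
I = +1·√(0.00692921/4π) = 0.02348211
No selection rule forces the value: the integral is nonzero (none).

0.023482 (none)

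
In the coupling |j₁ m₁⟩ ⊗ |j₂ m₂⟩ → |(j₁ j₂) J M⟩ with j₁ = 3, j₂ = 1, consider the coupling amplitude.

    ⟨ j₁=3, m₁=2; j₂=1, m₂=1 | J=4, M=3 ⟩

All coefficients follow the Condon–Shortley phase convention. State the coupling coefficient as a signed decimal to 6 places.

j₁+j₂−J=0  J+j₁−j₂=6  J−j₁+j₂=2  j₁+j₂+J+1=9
(j₁±m₁, j₂±m₂, J±M) = (5,1,2,0,7,1)
P² = 43200
sum k=0..0:
  [0] +1/240 = 1/240
S = 1/240
C² = P²·S² = 3/4 ; C = +0.866025

+0.866025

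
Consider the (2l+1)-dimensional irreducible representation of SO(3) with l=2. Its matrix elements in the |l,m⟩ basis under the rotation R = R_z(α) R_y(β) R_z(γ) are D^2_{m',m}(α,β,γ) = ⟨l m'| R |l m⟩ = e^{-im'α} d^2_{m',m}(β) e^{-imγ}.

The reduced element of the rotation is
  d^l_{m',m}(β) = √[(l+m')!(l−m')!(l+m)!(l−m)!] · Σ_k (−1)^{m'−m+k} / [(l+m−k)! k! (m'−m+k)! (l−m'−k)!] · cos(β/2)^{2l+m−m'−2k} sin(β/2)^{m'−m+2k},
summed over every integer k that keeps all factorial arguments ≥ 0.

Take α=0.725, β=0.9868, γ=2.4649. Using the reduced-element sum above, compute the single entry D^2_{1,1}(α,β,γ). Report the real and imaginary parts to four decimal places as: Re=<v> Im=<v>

Re=-0.0796 Im=0.0038

D^2_{1,1}(0.7250,0.9868,2.4649) = e^{-i·1·0.7250}·d^2_{1,1}(0.9868)·e^{-i·1·2.4649}. Compute d first:
c=cos(0.986800/2)=0.880728, s=sin(0.986800/2)=0.473623; N=√[6·1·6·1]=6.000000
k: max(0,(1)−(1))=0 … min(2+(1),2−(1))=1
  k=0: (−1)^0·6.0000/(6)·0.8807^4·0.4736^0 = +0.601681
  k=1: (−1)^1·6.0000/(2)·0.8807^2·0.4736^2 = -0.522000
d^2_{1,1}(0.9868) = +0.601681 -0.522000 = +0.079682
Attach z-rotation phases: D = e^{-i(1)(0.7250)}·(+0.079682)·e^{-i(1)(2.4649)} = -0.079589+0.003848i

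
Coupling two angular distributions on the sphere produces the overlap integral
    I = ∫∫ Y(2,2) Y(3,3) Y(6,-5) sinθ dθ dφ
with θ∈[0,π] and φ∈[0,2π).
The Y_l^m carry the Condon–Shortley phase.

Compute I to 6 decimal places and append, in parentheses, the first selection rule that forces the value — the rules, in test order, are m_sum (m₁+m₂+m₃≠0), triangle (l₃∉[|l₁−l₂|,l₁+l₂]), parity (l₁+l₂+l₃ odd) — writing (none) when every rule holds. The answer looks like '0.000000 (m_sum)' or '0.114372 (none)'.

|2−3|≤6≤2+3 violated ⇒ I = 0

0.000000 (triangle)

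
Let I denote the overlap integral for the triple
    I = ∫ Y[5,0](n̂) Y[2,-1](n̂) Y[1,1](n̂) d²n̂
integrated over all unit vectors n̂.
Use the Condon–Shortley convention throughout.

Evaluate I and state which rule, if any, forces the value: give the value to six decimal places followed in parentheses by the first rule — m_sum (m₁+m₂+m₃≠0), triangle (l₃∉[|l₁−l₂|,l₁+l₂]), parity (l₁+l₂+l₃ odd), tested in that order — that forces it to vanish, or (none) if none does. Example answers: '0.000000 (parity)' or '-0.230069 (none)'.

|5−2|≤1≤5+2 violated ⇒ I = 0

0.000000 (triangle)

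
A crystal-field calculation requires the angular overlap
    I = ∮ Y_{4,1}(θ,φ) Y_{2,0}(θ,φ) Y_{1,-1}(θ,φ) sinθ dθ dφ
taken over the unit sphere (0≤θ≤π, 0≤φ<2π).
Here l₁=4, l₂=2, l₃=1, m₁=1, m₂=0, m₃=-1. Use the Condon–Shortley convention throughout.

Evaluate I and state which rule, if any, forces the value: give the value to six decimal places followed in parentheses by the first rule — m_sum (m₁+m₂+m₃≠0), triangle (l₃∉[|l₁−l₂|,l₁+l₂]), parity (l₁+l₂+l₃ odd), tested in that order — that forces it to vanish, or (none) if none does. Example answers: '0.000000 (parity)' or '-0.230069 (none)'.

l₃=1 ∉ [2,6] — triangle fails ⇒ I = 0

0.000000 (triangle)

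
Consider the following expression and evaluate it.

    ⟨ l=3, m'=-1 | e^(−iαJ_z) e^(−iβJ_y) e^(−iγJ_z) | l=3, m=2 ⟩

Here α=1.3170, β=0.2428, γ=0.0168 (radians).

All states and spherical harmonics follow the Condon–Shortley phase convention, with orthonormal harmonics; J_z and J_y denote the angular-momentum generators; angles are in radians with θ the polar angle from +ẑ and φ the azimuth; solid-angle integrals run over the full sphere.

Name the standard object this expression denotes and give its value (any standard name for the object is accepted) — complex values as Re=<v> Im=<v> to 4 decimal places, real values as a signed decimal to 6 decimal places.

Wigner D-matrix element, Re=0.0031 Im=0.0105

This is a Wigner D-matrix element — the rotation-matrix element ⟨l m'| R(α,β,γ) |l m⟩ in the angular-momentum basis.
D^3_{-1,2}(1.3170,0.2428,0.0168) = e^{-i·-1·1.3170}·d^3_{-1,2}(0.2428)·e^{-i·2·0.0168}. Compute d first:
c=cos(0.242800/2)=0.992640, s=sin(0.242800/2)=0.121102; N=√[2·24·120·1]=75.894664
k∈{3,4} keeps every argument non-negative
  k=3: (−1)^0·75.8947/(12)·0.9926^3·0.1211^3 = +0.010987
  k=4: (−1)^1·75.8947/(24)·0.9926^1·0.1211^5 = -0.000082
d^3_{-1,2}(0.2428) = +0.010987 -0.000082 = +0.010905
Attach z-rotation phases: D = e^{-i(-1)(1.3170)}·(+0.010905)·e^{-i(2)(0.0168)} = +0.003091+0.010457i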